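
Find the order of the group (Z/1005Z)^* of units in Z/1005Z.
|(Z/1005Z)^*| = 528

(Z/1005Z)^* consists of the classes a with gcd(a, 1005) = 1, so its order is φ(1005). φ is multiplicative, with φ(p^e) = p^e − p^(e−1). Factorise 1005 = 3 · 5 · 67. Then
  φ(1005) = (3 − 1) · (5 − 1) · (67 − 1) = 2 · 4 · 66 = 528.
Thus |(Z/1005Z)^*| = 528.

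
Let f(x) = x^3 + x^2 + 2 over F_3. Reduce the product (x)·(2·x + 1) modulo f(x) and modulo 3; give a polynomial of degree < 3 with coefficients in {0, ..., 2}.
a · b ≡ 2·x^2 + x (mod f(x))

Multiply as integer polynomials: a · b = 2·x^2 + x. Reducing coefficients mod 3: a · b ≡ 2·x^2 + x. This already has degree < 3, so no reduction by f is needed. Hence a · b ≡ 2·x^2 + x in F_3[x]/(f).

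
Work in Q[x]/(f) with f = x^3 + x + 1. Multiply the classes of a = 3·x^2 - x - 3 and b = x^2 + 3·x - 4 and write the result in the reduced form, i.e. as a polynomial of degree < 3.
First multiply in Q[x] without reducing: a · b = 3·x^4 + 8·x^3 - 18·x^2 - 5·x + 12. Now divide by f(x) = x^3 + x + 1, eliminating the leading term at each step:
  leading term 3·x^4: subtract (3·x)·f(x) = 3·x^4 + 3·x^2 + 3·x, leaving 8·x^3 - 21·x^2 - 8·x + 12
  leading term 8·x^3: subtract (8)·f(x) = 8·x^3 + 8·x + 8, leaving -21·x^2 - 16·x + 4
The degree is now < 3, so this is the remainder. Hence a · b ≡ -21·x^2 - 16·x + 4 in Q[x]/(f).

Final answer: a · b ≡ -21·x^2 - 16·x + 4 (mod f(x))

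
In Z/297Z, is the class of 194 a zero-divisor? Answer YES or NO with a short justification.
NO

gcd(194, 297) = 1, so 194 is a unit in Z/297Z (it has a multiplicative inverse). A unit cannot be a zero-divisor: if 194·b ≡ 0 then multiplying both sides by 194^(−1) gives b ≡ 0. So 194 is not a zero-divisor.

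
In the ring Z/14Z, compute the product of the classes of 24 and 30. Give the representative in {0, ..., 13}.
6

Reduce the factors first: 24 ≡ 10, 30 ≡ 2 (mod 14), so 24 · 30 ≡ 10 · 2 (mod 14). 10 · 2 = 20. Dividing by 14: 20 = 1·14 + 6. So (24 · 30) mod 14 = 6.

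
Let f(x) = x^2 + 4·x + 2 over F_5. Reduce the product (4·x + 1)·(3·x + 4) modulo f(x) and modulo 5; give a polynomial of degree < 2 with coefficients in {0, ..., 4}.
a · b ≡ x (mod f(x))

Multiply as integer polynomials: a · b = 12·x^2 + 19·x + 4. Reducing coefficients mod 5: a · b ≡ 2·x^2 + 4·x + 4. Now divide by f(x) = x^2 + 4·x + 2 in F_5[x], eliminating the leading term at each step:
  leading term 2·x^2: subtract (2)·f(x) = 2·x^2 + 3·x + 4, leaving x (coefficients mod 5)
The degree is now < 2, so this is the remainder. Hence a · b ≡ x in F_5[x]/(f).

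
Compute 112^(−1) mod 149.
Apply the extended Euclidean algorithm to (149, 112), tracking rows (r, s, t) with s·149 + t·112 = r. Each division r_prev = q·r_cur + r_new produces the new row as (previous row) − q·(current row):
  row A: (149, 1, 0)   [1·149 + 0·112 = 149]
  row B: (112, 0, 1)   [0·149 + 1·112 = 112]
  149 = 1·112 + 37   → row C = row A − 1·row B = (37, 1, −1)   [check: 1·149 − 1·112 = 37]
  112 = 3·37 + 1   → row D = row B − 3·row C = (1, −3, 4)   [check: −3·149 + 4·112 = 1]
  37 = 37·1 + 0   → remainder 0, stop. gcd = 1 (last nonzero row D).
The gcd is 1, so 112 is invertible mod 149. The last nonzero row gives −3·149 + 4·112 = 1, so t = 4. So 112^(−1) ≡ 4 (mod 149). Verify: 112 · 4 = 448 ≡ 1 (mod 149). ✓

Final answer: 112^(−1) ≡ 4 (mod 149)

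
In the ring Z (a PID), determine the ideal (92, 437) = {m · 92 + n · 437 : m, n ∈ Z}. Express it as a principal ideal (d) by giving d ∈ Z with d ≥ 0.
(92, 437) = (23); d = 23

In the PID Z, (a, b) is generated by gcd(a, b). Compute gcd(437, 92) with the extended Euclidean algorithm, tracking rows (r, s, t) with s·437 + t·92 = r:
  row A: (437, 1, 0)   [1·437 + 0·92 = 437]
  row B: (92, 0, 1)   [0·437 + 1·92 = 92]
  437 = 4·92 + 69   → row C = row A − 4·row B = (69, 1, −4)   [check: 1·437 − 4·92 = 69]
  92 = 1·69 + 23   → row D = row B − 1·row C = (23, −1, 5)   [check: −1·437 + 5·92 = 23]
  69 = 3·23 + 0   → remainder 0, stop. gcd = 23 (last nonzero row D).
So gcd(92, 437) = 23, with Bézout identity −1·437 + 5·92 = 23. Containment (⊇): the Bézout identity exhibits 23 as an element of (92, 437), giving (23) ⊆ (92, 437). Containment (⊆): since 23 | 92 and 23 | 437 (92 = 23·4, 437 = 23·19), every Z-linear combination of 92 and 437 is divisible by 23, so (92, 437) ⊆ (23). Therefore (92, 437) = (23), d = 23.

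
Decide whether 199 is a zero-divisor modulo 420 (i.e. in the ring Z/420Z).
NO

gcd(199, 420) = 1, so 199 is a unit in Z/420Z (it has a multiplicative inverse). A unit cannot be a zero-divisor: if 199·b ≡ 0 then multiplying both sides by 199^(−1) gives b ≡ 0. So 199 is not a zero-divisor.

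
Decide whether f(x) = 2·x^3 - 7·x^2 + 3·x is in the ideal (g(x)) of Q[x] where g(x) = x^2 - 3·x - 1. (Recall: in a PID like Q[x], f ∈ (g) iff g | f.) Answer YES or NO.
In Q[x] the ideal (g) consists of all multiples of g, so f ∈ (g) iff g | f, i.e. iff the remainder of f on division by g is 0. Divide f by g (g is monic, so eliminate the leading term of the running remainder at each step):
  leading term 2·x^3: subtract (2·x)·g(x) = 2·x^3 - 6·x^2 - 2·x, leaving -x^2 + 5·x
  leading term -x^2: subtract (-1)·g(x) = -x^2 + 3·x + 1, leaving 2·x - 1
The remainder r(x) = 2·x - 1 ≠ 0 (and deg r < deg g), so g ∤ f, i.e. f ∉ (g).

Final answer: NO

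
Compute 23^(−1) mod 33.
23^(−1) ≡ 23 (mod 33)

Apply the extended Euclidean algorithm to (33, 23), tracking rows (r, s, t) with s·33 + t·23 = r. Each division r_prev = q·r_cur + r_new produces the new row as (previous row) − q·(current row):
  row A: (33, 1, 0)   [1·33 + 0·23 = 33]
  row B: (23, 0, 1)   [0·33 + 1·23 = 23]
  33 = 1·23 + 10   → row C = row A − 1·row B = (10, 1, −1)   [check: 1·33 − 1·23 = 10]
  23 = 2·10 + 3   → row D = row B − 2·row C = (3, −2, 3)   [check: −2·33 + 3·23 = 3]
  10 = 3·3 + 1   → row E = row C − 3·row D = (1, 7, −10)   [check: 7·33 − 10·23 = 1]
  3 = 3·1 + 0   → remainder 0, stop. gcd = 1 (last nonzero row E).
The gcd is 1, so 23 is invertible mod 33. The last nonzero row gives 7·33 − 10·23 = 1, so t = −10. So 23^(−1) ≡ −10 ≡ 23 (mod 33). Verify: 23 · 23 = 529 ≡ 1 (mod 33). ✓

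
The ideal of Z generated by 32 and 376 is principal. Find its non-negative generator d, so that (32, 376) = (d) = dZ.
In the PID Z, (a, b) is generated by gcd(a, b). Compute gcd(376, 32) with the extended Euclidean algorithm, tracking rows (r, s, t) with s·376 + t·32 = r:
  row A: (376, 1, 0)   [1·376 + 0·32 = 376]
  row B: (32, 0, 1)   [0·376 + 1·32 = 32]
  376 = 11·32 + 24   → row C = row A − 11·row B = (24, 1, −11)   [check: 1·376 − 11·32 = 24]
  32 = 1·24 + 8   → row D = row B − 1·row C = (8, −1, 12)   [check: −1·376 + 12·32 = 8]
  24 = 3·8 + 0   → remainder 0, stop. gcd = 8 (last nonzero row D).
So gcd(32, 376) = 8, with Bézout identity −1·376 + 12·32 = 8. Containment (⊇): the Bézout identity exhibits 8 as an element of (32, 376), giving (8) ⊆ (32, 376). Containment (⊆): since 8 | 32 and 8 | 376 (32 = 8·4, 376 = 8·47), every Z-linear combination of 32 and 376 is divisible by 8, so (32, 376) ⊆ (8). Therefore (32, 376) = (8), d = 8.

Final answer: (32, 376) = (8); d = 8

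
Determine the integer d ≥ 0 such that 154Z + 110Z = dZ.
In the PID Z, (a, b) is generated by gcd(a, b). Compute gcd(154, 110) with the extended Euclidean algorithm, tracking rows (r, s, t) with s·154 + t·110 = r:
  row A: (154, 1, 0)   [1·154 + 0·110 = 154]
  row B: (110, 0, 1)   [0·154 + 1·110 = 110]
  154 = 1·110 + 44   → row C = row A − 1·row B = (44, 1, −1)   [check: 1·154 − 1·110 = 44]
  110 = 2·44 + 22   → row D = row B − 2·row C = (22, −2, 3)   [check: −2·154 + 3·110 = 22]
  44 = 2·22 + 0   → remainder 0, stop. gcd = 22 (last nonzero row D).
So gcd(154, 110) = 22, with Bézout identity −2·154 + 3·110 = 22. Containment (⊇): the Bézout identity exhibits 22 as an element of (154, 110), giving (22) ⊆ (154, 110). Containment (⊆): since 22 | 154 and 22 | 110 (154 = 22·7, 110 = 22·5), every Z-linear combination of 154 and 110 is divisible by 22, so (154, 110) ⊆ (22). Therefore (154, 110) = (22), d = 22.

Final answer: (154, 110) = (22); d = 22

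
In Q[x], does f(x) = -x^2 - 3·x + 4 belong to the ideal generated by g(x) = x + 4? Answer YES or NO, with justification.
YES

In Q[x] the ideal (g) consists of all multiples of g, so f ∈ (g) iff g | f, i.e. iff the remainder of f on division by g is 0. Divide f by g (g is monic, so eliminate the leading term of the running remainder at each step):
  leading term -x^2: subtract (-x)·g(x) = -x^2 - 4·x, leaving x + 4
  leading term x: subtract (1)·g(x) = x + 4, leaving 0
The remainder is 0, so f(x) = g(x) · h(x) with h(x) = 1 - x. Hence g | f, i.e. f ∈ (g).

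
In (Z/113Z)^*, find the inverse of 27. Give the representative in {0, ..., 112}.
Apply the extended Euclidean algorithm to (113, 27), tracking rows (r, s, t) with s·113 + t·27 = r. Each division r_prev = q·r_cur + r_new produces the new row as (previous row) − q·(current row):
  row A: (113, 1, 0)   [1·113 + 0·27 = 113]
  row B: (27, 0, 1)   [0·113 + 1·27 = 27]
  113 = 4·27 + 5   → row C = row A − 4·row B = (5, 1, −4)   [check: 1·113 − 4·27 = 5]
  27 = 5·5 + 2   → row D = row B − 5·row C = (2, −5, 21)   [check: −5·113 + 21·27 = 2]
  5 = 2·2 + 1   → row E = row C − 2·row D = (1, 11, −46)   [check: 11·113 − 46·27 = 1]
  2 = 2·1 + 0   → remainder 0, stop. gcd = 1 (last nonzero row E).
The gcd is 1, so 27 is invertible mod 113. The last nonzero row gives 11·113 − 46·27 = 1, so t = −46. So 27^(−1) ≡ −46 ≡ 67 (mod 113). Verify: 27 · 67 = 1809 ≡ 1 (mod 113). ✓

Final answer: 27^(−1) ≡ 67 (mod 113)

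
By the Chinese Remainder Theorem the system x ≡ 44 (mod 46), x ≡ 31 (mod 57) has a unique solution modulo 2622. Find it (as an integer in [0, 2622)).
x ≡ 2482 (mod 2622); the representative in [0, 2622) is 2482

The moduli 46, 57 are pairwise coprime, so by the CRT there is a unique solution mod 46·57 = 2622.
Solve by successive substitution. Start with x ≡ 44 (mod 46).
  Combine with x ≡ 31 (mod 57): write x = 44 + 46·t and require 44 + 46·t ≡ 31 (mod 57), i.e. 46·t ≡ 31 − 44 ≡ 44 (mod 57). Since 46^(−1) ≡ 31 (mod 57), t ≡ 31·44 ≡ 53 (mod 57). So x ≡ 44 + 46·53 = 2482 (mod 2622).
Unique solution in [0, 2622): x = 2482.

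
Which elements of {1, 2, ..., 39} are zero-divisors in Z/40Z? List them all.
nonzero zero-divisors of Z/40Z = {2, 4, 5, 6, 8, 10, 12, 14, 15, 16, 18, 20, 22, 24, 25, 26, 28, 30, 32, 34, 35, 36, 38}

An element a ∈ Z/40Z (with a ≠ 0) is a zero-divisor iff gcd(a, 40) > 1 (because a is a unit precisely when gcd(a, n) = 1, and in Z/nZ every nonzero, non-unit element is a zero-divisor). Scan a = 1, ..., 39 and keep those with gcd(a, 40) > 1:
  gcd(2, 40) = 2, gcd(4, 40) = 4, gcd(5, 40) = 5, gcd(6, 40) = 2, gcd(8, 40) = 8, gcd(10, 40) = 10, gcd(12, 40) = 4, gcd(14, 40) = 2, gcd(15, 40) = 5, gcd(16, 40) = 8, gcd(18, 40) = 2, gcd(20, 40) = 20, gcd(22, 40) = 2, gcd(24, 40) = 8, gcd(25, 40) = 5, gcd(26, 40) = 2, gcd(28, 40) = 4, gcd(30, 40) = 10, gcd(32, 40) = 8, gcd(34, 40) = 2, gcd(35, 40) = 5, gcd(36, 40) = 4, gcd(38, 40) = 2.
All other a ∈ {1, ..., 39} have gcd(a, 40) = 1 and are units. So the nonzero zero-divisors are exactly the 23 values of a appearing in this scan.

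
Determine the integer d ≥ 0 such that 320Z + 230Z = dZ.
(320, 230) = (10); d = 10

In the PID Z, (a, b) is generated by gcd(a, b). Compute gcd(320, 230) with the extended Euclidean algorithm, tracking rows (r, s, t) with s·320 + t·230 = r:
  row A: (320, 1, 0)   [1·320 + 0·230 = 320]
  row B: (230, 0, 1)   [0·320 + 1·230 = 230]
  320 = 1·230 + 90   → row C = row A − 1·row B = (90, 1, −1)   [check: 1·320 − 1·230 = 90]
  230 = 2·90 + 50   → row D = row B − 2·row C = (50, −2, 3)   [check: −2·320 + 3·230 = 50]
  90 = 1·50 + 40   → row E = row C − 1·row D = (40, 3, −4)   [check: 3·320 − 4·230 = 40]
  50 = 1·40 + 10   → row F = row D − 1·row E = (10, −5, 7)   [check: −5·320 + 7·230 = 10]
  40 = 4·10 + 0   → remainder 0, stop. gcd = 10 (last nonzero row F).
So gcd(320, 230) = 10, with Bézout identity −5·320 + 7·230 = 10. Containment (⊇): the Bézout identity exhibits 10 as an element of (320, 230), giving (10) ⊆ (320, 230). Containment (⊆): since 10 | 320 and 10 | 230 (320 = 10·32, 230 = 10·23), every Z-linear combination of 320 and 230 is divisible by 10, so (320, 230) ⊆ (10). Therefore (320, 230) = (10), d = 10.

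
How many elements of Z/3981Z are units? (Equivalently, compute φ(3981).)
Z/3981Z has φ(3981) = 2652 units

An element a ∈ Z/3981Z is a unit iff gcd(a, 3981) = 1, so the number of units is φ(3981). φ is multiplicative, with φ(p^e) = p^e − p^(e−1). Factorise 3981 = 3 · 1327. Then
  φ(3981) = (3 − 1) · (1327 − 1) = 2 · 1326 = 2652.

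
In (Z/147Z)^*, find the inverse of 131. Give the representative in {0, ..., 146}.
Apply the extended Euclidean algorithm to (147, 131), tracking rows (r, s, t) with s·147 + t·131 = r. Each division r_prev = q·r_cur + r_new produces the new row as (previous row) − q·(current row):
  row A: (147, 1, 0)   [1·147 + 0·131 = 147]
  row B: (131, 0, 1)   [0·147 + 1·131 = 131]
  147 = 1·131 + 16   → row C = row A − 1·row B = (16, 1, −1)   [check: 1·147 − 1·131 = 16]
  131 = 8·16 + 3   → row D = row B − 8·row C = (3, −8, 9)   [check: −8·147 + 9·131 = 3]
  16 = 5·3 + 1   → row E = row C − 5·row D = (1, 41, −46)   [check: 41·147 − 46·131 = 1]
  3 = 3·1 + 0   → remainder 0, stop. gcd = 1 (last nonzero row E).
The gcd is 1, so 131 is invertible mod 147. The last nonzero row gives 41·147 − 46·131 = 1, so t = −46. So 131^(−1) ≡ −46 ≡ 101 (mod 147). Verify: 131 · 101 = 13231 ≡ 1 (mod 147). ✓

Final answer: 131^(−1) ≡ 101 (mod 147)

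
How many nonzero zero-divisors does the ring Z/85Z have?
In Z/85Z each nonzero element is either a unit (gcd with 85 is 1) or a zero-divisor (gcd > 1). The number of units is φ(85): factorise 85 = 5 · 17, so φ(85) = (5 − 1) · (17 − 1) = 4 · 16 = 64. The nonzero elements number 85 − 1 = 84. Hence the nonzero zero-divisors number 84 − 64 = 20.

Final answer: Z/85Z has 20 nonzero zero-divisors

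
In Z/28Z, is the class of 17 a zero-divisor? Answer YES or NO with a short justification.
NO

gcd(17, 28) = 1, so 17 is a unit in Z/28Z (it has a multiplicative inverse). A unit cannot be a zero-divisor: if 17·b ≡ 0 then multiplying both sides by 17^(−1) gives b ≡ 0. So 17 is not a zero-divisor.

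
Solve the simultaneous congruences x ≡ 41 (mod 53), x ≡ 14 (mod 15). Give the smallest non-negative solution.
x ≡ 359 (mod 795); the representative in [0, 795) is 359

The moduli 53, 15 are pairwise coprime, so by the CRT there is a unique solution mod 53·15 = 795.
Solve by successive substitution. Start with x ≡ 41 (mod 53).
  Combine with x ≡ 14 (mod 15): write x = 41 + 53·t and require 41 + 53·t ≡ 14 (mod 15), i.e. 53·t ≡ 14 − 41 ≡ 3 (mod 15). Since 53^(−1) ≡ 2 (mod 15) (53 ≡ 8 (mod 15)), t ≡ 2·3 ≡ 6 (mod 15). So x ≡ 41 + 53·6 = 359 (mod 795).
Unique solution in [0, 795): x = 359.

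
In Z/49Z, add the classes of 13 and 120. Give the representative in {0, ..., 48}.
Reduce the summands first: 120 ≡ 22 (mod 49), so 13 + 120 ≡ 13 + 22 (mod 49). 13 + 22 = 35; 35 = 0·49 + 35, so (13 + 120) mod 49 = 35.

Final answer: 35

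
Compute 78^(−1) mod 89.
Apply the extended Euclidean algorithm to (89, 78), tracking rows (r, s, t) with s·89 + t·78 = r. Each division r_prev = q·r_cur + r_new produces the new row as (previous row) − q·(current row):
  row A: (89, 1, 0)   [1·89 + 0·78 = 89]
  row B: (78, 0, 1)   [0·89 + 1·78 = 78]
  89 = 1·78 + 11   → row C = row A − 1·row B = (11, 1, −1)   [check: 1·89 − 1·78 = 11]
  78 = 7·11 + 1   → row D = row B − 7·row C = (1, −7, 8)   [check: −7·89 + 8·78 = 1]
  11 = 11·1 + 0   → remainder 0, stop. gcd = 1 (last nonzero row D).
The gcd is 1, so 78 is invertible mod 89. The last nonzero row gives −7·89 + 8·78 = 1, so t = 8. So 78^(−1) ≡ 8 (mod 89). Verify: 78 · 8 = 624 ≡ 1 (mod 89). ✓

Final answer: 78^(−1) ≡ 8 (mod 89)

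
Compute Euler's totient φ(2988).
φ is multiplicative, with φ(p^e) = p^e − p^(e−1). Factorise 2988 = 2^2 · 3^2 · 83. Then
  φ(2988) = (2^2 − 2^1) · (3^2 − 3^1) · (83 − 1) = 2 · 6 · 82 = 984.

Final answer: φ(2988) = 984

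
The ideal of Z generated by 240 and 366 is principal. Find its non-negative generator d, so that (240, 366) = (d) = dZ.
(240, 366) = (6); d = 6

In the PID Z, (a, b) is generated by gcd(a, b). Compute gcd(366, 240) with the extended Euclidean algorithm, tracking rows (r, s, t) with s·366 + t·240 = r:
  row A: (366, 1, 0)   [1·366 + 0·240 = 366]
  row B: (240, 0, 1)   [0·366 + 1·240 = 240]
  366 = 1·240 + 126   → row C = row A − 1·row B = (126, 1, −1)   [check: 1·366 − 1·240 = 126]
  240 = 1·126 + 114   → row D = row B − 1·row C = (114, −1, 2)   [check: −1·366 + 2·240 = 114]
  126 = 1·114 + 12   → row E = row C − 1·row D = (12, 2, −3)   [check: 2·366 − 3·240 = 12]
  114 = 9·12 + 6   → row F = row D − 9·row E = (6, −19, 29)   [check: −19·366 + 29·240 = 6]
  12 = 2·6 + 0   → remainder 0, stop. gcd = 6 (last nonzero row F).
So gcd(240, 366) = 6, with Bézout identity −19·366 + 29·240 = 6. Containment (⊇): the Bézout identity exhibits 6 as an element of (240, 366), giving (6) ⊆ (240, 366). Containment (⊆): since 6 | 240 and 6 | 366 (240 = 6·40, 366 = 6·61), every Z-linear combination of 240 and 366 is divisible by 6, so (240, 366) ⊆ (6). Therefore (240, 366) = (6), d = 6.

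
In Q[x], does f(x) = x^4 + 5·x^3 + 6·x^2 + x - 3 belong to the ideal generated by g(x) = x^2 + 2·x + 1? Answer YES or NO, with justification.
NO

In Q[x] the ideal (g) consists of all multiples of g, so f ∈ (g) iff g | f, i.e. iff the remainder of f on division by g is 0. Divide f by g (g is monic, so eliminate the leading term of the running remainder at each step):
  leading term x^4: subtract (x^2)·g(x) = x^4 + 2·x^3 + x^2, leaving 3·x^3 + 5·x^2 + x - 3
  leading term 3·x^3: subtract (3·x)·g(x) = 3·x^3 + 6·x^2 + 3·x, leaving -x^2 - 2·x - 3
  leading term -x^2: subtract (-1)·g(x) = -x^2 - 2·x - 1, leaving -2
The remainder r(x) = -2 ≠ 0 (and deg r < deg g), so g ∤ f, i.e. f ∉ (g).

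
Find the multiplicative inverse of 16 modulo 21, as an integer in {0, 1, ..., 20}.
Apply the extended Euclidean algorithm to (21, 16), tracking rows (r, s, t) with s·21 + t·16 = r. Each division r_prev = q·r_cur + r_new produces the new row as (previous row) − q·(current row):
  row A: (21, 1, 0)   [1·21 + 0·16 = 21]
  row B: (16, 0, 1)   [0·21 + 1·16 = 16]
  21 = 1·16 + 5   → row C = row A − 1·row B = (5, 1, −1)   [check: 1·21 − 1·16 = 5]
  16 = 3·5 + 1   → row D = row B − 3·row C = (1, −3, 4)   [check: −3·21 + 4·16 = 1]
  5 = 5·1 + 0   → remainder 0, stop. gcd = 1 (last nonzero row D).
The gcd is 1, so 16 is invertible mod 21. The last nonzero row gives −3·21 + 4·16 = 1, so t = 4. So 16^(−1) ≡ 4 (mod 21). Verify: 16 · 4 = 64 ≡ 1 (mod 21). ✓

Final answer: 16^(−1) ≡ 4 (mod 21)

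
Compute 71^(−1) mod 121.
71^(−1) ≡ 75 (mod 121)

Apply the extended Euclidean algorithm to (121, 71), tracking rows (r, s, t) with s·121 + t·71 = r. Each division r_prev = q·r_cur + r_new produces the new row as (previous row) − q·(current row):
  row A: (121, 1, 0)   [1·121 + 0·71 = 121]
  row B: (71, 0, 1)   [0·121 + 1·71 = 71]
  121 = 1·71 + 50   → row C = row A − 1·row B = (50, 1, −1)   [check: 1·121 − 1·71 = 50]
  71 = 1·50 + 21   → row D = row B − 1·row C = (21, −1, 2)   [check: −1·121 + 2·71 = 21]
  50 = 2·21 + 8   → row E = row C − 2·row D = (8, 3, −5)   [check: 3·121 − 5·71 = 8]
  21 = 2·8 + 5   → row F = row D − 2·row E = (5, −7, 12)   [check: −7·121 + 12·71 = 5]
  8 = 1·5 + 3   → row G = row E − 1·row F = (3, 10, −17)   [check: 10·121 − 17·71 = 3]
  5 = 1·3 + 2   → row H = row F − 1·row G = (2, −17, 29)   [check: −17·121 + 29·71 = 2]
  3 = 1·2 + 1   → row I = row G − 1·row H = (1, 27, −46)   [check: 27·121 − 46·71 = 1]
  2 = 2·1 + 0   → remainder 0, stop. gcd = 1 (last nonzero row I).
The gcd is 1, so 71 is invertible mod 121. The last nonzero row gives 27·121 − 46·71 = 1, so t = −46. So 71^(−1) ≡ −46 ≡ 75 (mod 121). Verify: 71 · 75 = 5325 ≡ 1 (mod 121). ✓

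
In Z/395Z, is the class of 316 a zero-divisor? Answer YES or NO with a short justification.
YES

gcd(316, 395) = 79 > 1, so 316 is not a unit in Z/395Z. In Z/nZ every nonzero non-unit is a zero-divisor: explicitly, take b = 395/gcd = 5 ≠ 0 (mod 395); then 316·5 = 1580 = 4·395, i.e. 316·5 ≡ 0 (mod 395). So 316 is a zero-divisor.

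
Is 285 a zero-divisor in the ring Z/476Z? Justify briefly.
NO

gcd(285, 476) = 1, so 285 is a unit in Z/476Z (it has a multiplicative inverse). A unit cannot be a zero-divisor: if 285·b ≡ 0 then multiplying both sides by 285^(−1) gives b ≡ 0. So 285 is not a zero-divisor.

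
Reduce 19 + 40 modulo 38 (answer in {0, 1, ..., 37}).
Reduce the summands first: 40 ≡ 2 (mod 38), so 19 + 40 ≡ 19 + 2 (mod 38). 19 + 2 = 21; 21 = 0·38 + 21, so (19 + 40) mod 38 = 21.

Final answer: 21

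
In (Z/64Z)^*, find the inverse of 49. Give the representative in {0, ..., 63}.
Apply the extended Euclidean algorithm to (64, 49), tracking rows (r, s, t) with s·64 + t·49 = r. Each division r_prev = q·r_cur + r_new produces the new row as (previous row) − q·(current row):
  row A: (64, 1, 0)   [1·64 + 0·49 = 64]
  row B: (49, 0, 1)   [0·64 + 1·49 = 49]
  64 = 1·49 + 15   → row C = row A − 1·row B = (15, 1, −1)   [check: 1·64 − 1·49 = 15]
  49 = 3·15 + 4   → row D = row B − 3·row C = (4, −3, 4)   [check: −3·64 + 4·49 = 4]
  15 = 3·4 + 3   → row E = row C − 3·row D = (3, 10, −13)   [check: 10·64 − 13·49 = 3]
  4 = 1·3 + 1   → row F = row D − 1·row E = (1, −13, 17)   [check: −13·64 + 17·49 = 1]
  3 = 3·1 + 0   → remainder 0, stop. gcd = 1 (last nonzero row F).
The gcd is 1, so 49 is invertible mod 64. The last nonzero row gives −13·64 + 17·49 = 1, so t = 17. So 49^(−1) ≡ 17 (mod 64). Verify: 49 · 17 = 833 ≡ 1 (mod 64). ✓

Final answer: 49^(−1) ≡ 17 (mod 64)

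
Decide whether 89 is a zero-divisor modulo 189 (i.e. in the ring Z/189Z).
NO

gcd(89, 189) = 1, so 89 is a unit in Z/189Z (it has a multiplicative inverse). A unit cannot be a zero-divisor: if 89·b ≡ 0 then multiplying both sides by 89^(−1) gives b ≡ 0. So 89 is not a zero-divisor.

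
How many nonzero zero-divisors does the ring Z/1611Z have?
Z/1611Z has 542 nonzero zero-divisors

In Z/1611Z each nonzero element is either a unit (gcd with 1611 is 1) or a zero-divisor (gcd > 1). The number of units is φ(1611): factorise 1611 = 3^2 · 179, so φ(1611) = (3^2 − 3^1) · (179 − 1) = 6 · 178 = 1068. The nonzero elements number 1611 − 1 = 1610. Hence the nonzero zero-divisors number 1610 − 1068 = 542.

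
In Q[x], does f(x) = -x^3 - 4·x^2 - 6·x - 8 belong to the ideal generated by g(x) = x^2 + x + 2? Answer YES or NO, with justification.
NO

In Q[x] the ideal (g) consists of all multiples of g, so f ∈ (g) iff g | f, i.e. iff the remainder of f on division by g is 0. Divide f by g (g is monic, so eliminate the leading term of the running remainder at each step):
  leading term -x^3: subtract (-x)·g(x) = -x^3 - x^2 - 2·x, leaving -3·x^2 - 4·x - 8
  leading term -3·x^2: subtract (-3)·g(x) = -3·x^2 - 3·x - 6, leaving -x - 2
The remainder r(x) = -x - 2 ≠ 0 (and deg r < deg g), so g ∤ f, i.e. f ∉ (g).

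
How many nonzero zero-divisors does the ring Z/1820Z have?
In Z/1820Z each nonzero element is either a unit (gcd with 1820 is 1) or a zero-divisor (gcd > 1). The number of units is φ(1820): factorise 1820 = 2^2 · 5 · 7 · 13, so φ(1820) = (2^2 − 2^1) · (5 − 1) · (7 − 1) · (13 − 1) = 2 · 4 · 6 · 12 = 576. The nonzero elements number 1820 − 1 = 1819. Hence the nonzero zero-divisors number 1819 − 576 = 1243.

Final answer: Z/1820Z has 1243 nonzero zero-divisors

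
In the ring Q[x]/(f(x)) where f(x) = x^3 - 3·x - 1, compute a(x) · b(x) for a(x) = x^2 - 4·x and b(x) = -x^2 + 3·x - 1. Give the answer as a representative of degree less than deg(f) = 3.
First multiply in Q[x] without reducing: a · b = -x^4 + 7·x^3 - 13·x^2 + 4·x. Now divide by f(x) = x^3 - 3·x - 1, eliminating the leading term at each step:
  leading term -x^4: subtract (-x)·f(x) = -x^4 + 3·x^2 + x, leaving 7·x^3 - 16·x^2 + 3·x
  leading term 7·x^3: subtract (7)·f(x) = 7·x^3 - 21·x - 7, leaving -16·x^2 + 24·x + 7
The degree is now < 3, so this is the remainder. Hence a · b ≡ -16·x^2 + 24·x + 7 in Q[x]/(f).

Final answer: a · b ≡ -16·x^2 + 24·x + 7 (mod f(x))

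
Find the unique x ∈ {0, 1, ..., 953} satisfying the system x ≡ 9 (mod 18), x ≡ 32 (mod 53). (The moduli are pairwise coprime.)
x ≡ 297 (mod 954); the representative in [0, 954) is 297

The moduli 18, 53 are pairwise coprime, so by the CRT there is a unique solution mod 18·53 = 954.
Solve by successive substitution. Start with x ≡ 9 (mod 18).
  Combine with x ≡ 32 (mod 53): write x = 9 + 18·t and require 9 + 18·t ≡ 32 (mod 53), i.e. 18·t ≡ 32 − 9 ≡ 23 (mod 53). Since 18^(−1) ≡ 3 (mod 53), t ≡ 3·23 ≡ 16 (mod 53). So x ≡ 9 + 18·16 = 297 (mod 954).
Unique solution in [0, 954): x = 297.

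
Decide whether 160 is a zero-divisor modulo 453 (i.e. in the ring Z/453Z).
gcd(160, 453) = 1, so 160 is a unit in Z/453Z (it has a multiplicative inverse). A unit cannot be a zero-divisor: if 160·b ≡ 0 then multiplying both sides by 160^(−1) gives b ≡ 0. So 160 is not a zero-divisor.

Final answer: NO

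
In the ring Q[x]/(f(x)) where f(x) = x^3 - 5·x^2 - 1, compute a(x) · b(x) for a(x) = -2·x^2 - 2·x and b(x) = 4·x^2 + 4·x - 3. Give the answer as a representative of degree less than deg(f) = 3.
a · b ≡ -282·x^2 - 2·x - 56 (mod f(x))

First multiply in Q[x] without reducing: a · b = -8·x^4 - 16·x^3 - 2·x^2 + 6·x. Now divide by f(x) = x^3 - 5·x^2 - 1, eliminating the leading term at each step:
  leading term -8·x^4: subtract (-8·x)·f(x) = -8·x^4 + 40·x^3 + 8·x, leaving -56·x^3 - 2·x^2 - 2·x
  leading term -56·x^3: subtract (-56)·f(x) = -56·x^3 + 280·x^2 + 56, leaving -282·x^2 - 2·x - 56
The degree is now < 3, so this is the remainder. Hence a · b ≡ -282·x^2 - 2·x - 56 in Q[x]/(f).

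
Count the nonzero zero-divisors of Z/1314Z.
Z/1314Z has 881 nonzero zero-divisors

In Z/1314Z each nonzero element is either a unit (gcd with 1314 is 1) or a zero-divisor (gcd > 1). The number of units is φ(1314): factorise 1314 = 2 · 3^2 · 73, so φ(1314) = (2 − 1) · (3^2 − 3^1) · (73 − 1) = 1 · 6 · 72 = 432. The nonzero elements number 1314 − 1 = 1313. Hence the nonzero zero-divisors number 1313 − 432 = 881.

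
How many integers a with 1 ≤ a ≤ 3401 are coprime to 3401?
The number of a ∈ {1, ..., 3401} with gcd(a, 3401) = 1 is by definition Euler's totient φ(3401). φ is multiplicative, with φ(p^e) = p^e − p^(e−1). Factorise 3401 = 19 · 179. Then
  φ(3401) = (19 − 1) · (179 − 1) = 18 · 178 = 3204.
So there are 3204 such integers.

Final answer: 3204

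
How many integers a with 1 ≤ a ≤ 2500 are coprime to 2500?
1000

The number of a ∈ {1, ..., 2500} with gcd(a, 2500) = 1 is by definition Euler's totient φ(2500). φ is multiplicative, with φ(p^e) = p^e − p^(e−1). Factorise 2500 = 2^2 · 5^4. Then
  φ(2500) = (2^2 − 2^1) · (5^4 − 5^3) = 2 · 500 = 1000.
So there are 1000 such integers.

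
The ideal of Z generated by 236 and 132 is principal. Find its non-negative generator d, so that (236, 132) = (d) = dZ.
(236, 132) = (4); d = 4

In the PID Z, (a, b) is generated by gcd(a, b). Compute gcd(236, 132) with the extended Euclidean algorithm, tracking rows (r, s, t) with s·236 + t·132 = r:
  row A: (236, 1, 0)   [1·236 + 0·132 = 236]
  row B: (132, 0, 1)   [0·236 + 1·132 = 132]
  236 = 1·132 + 104   → row C = row A − 1·row B = (104, 1, −1)   [check: 1·236 − 1·132 = 104]
  132 = 1·104 + 28   → row D = row B − 1·row C = (28, −1, 2)   [check: −1·236 + 2·132 = 28]
  104 = 3·28 + 20   → row E = row C − 3·row D = (20, 4, −7)   [check: 4·236 − 7·132 = 20]
  28 = 1·20 + 8   → row F = row D − 1·row E = (8, −5, 9)   [check: −5·236 + 9·132 = 8]
  20 = 2·8 + 4   → row G = row E − 2·row F = (4, 14, −25)   [check: 14·236 − 25·132 = 4]
  8 = 2·4 + 0   → remainder 0, stop. gcd = 4 (last nonzero row G).
So gcd(236, 132) = 4, with Bézout identity 14·236 − 25·132 = 4. Containment (⊇): the Bézout identity exhibits 4 as an element of (236, 132), giving (4) ⊆ (236, 132). Containment (⊆): since 4 | 236 and 4 | 132 (236 = 4·59, 132 = 4·33), every Z-linear combination of 236 and 132 is divisible by 4, so (236, 132) ⊆ (4). Therefore (236, 132) = (4), d = 4.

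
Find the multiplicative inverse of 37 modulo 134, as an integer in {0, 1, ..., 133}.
Apply the extended Euclidean algorithm to (134, 37), tracking rows (r, s, t) with s·134 + t·37 = r. Each division r_prev = q·r_cur + r_new produces the new row as (previous row) − q·(current row):
  row A: (134, 1, 0)   [1·134 + 0·37 = 134]
  row B: (37, 0, 1)   [0·134 + 1·37 = 37]
  134 = 3·37 + 23   → row C = row A − 3·row B = (23, 1, −3)   [check: 1·134 − 3·37 = 23]
  37 = 1·23 + 14   → row D = row B − 1·row C = (14, −1, 4)   [check: −1·134 + 4·37 = 14]
  23 = 1·14 + 9   → row E = row C − 1·row D = (9, 2, −7)   [check: 2·134 − 7·37 = 9]
  14 = 1·9 + 5   → row F = row D − 1·row E = (5, −3, 11)   [check: −3·134 + 11·37 = 5]
  9 = 1·5 + 4   → row G = row E − 1·row F = (4, 5, −18)   [check: 5·134 − 18·37 = 4]
  5 = 1·4 + 1   → row H = row F − 1·row G = (1, −8, 29)   [check: −8·134 + 29·37 = 1]
  4 = 4·1 + 0   → remainder 0, stop. gcd = 1 (last nonzero row H).
The gcd is 1, so 37 is invertible mod 134. The last nonzero row gives −8·134 + 29·37 = 1, so t = 29. So 37^(−1) ≡ 29 (mod 134). Verify: 37 · 29 = 1073 ≡ 1 (mod 134). ✓

Final answer: 37^(−1) ≡ 29 (mod 134)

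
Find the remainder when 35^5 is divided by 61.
21

Use repeated squaring. Binary(5) = 101. Walk through the bits of the exponent 5 left-to-right: at each bit after the leading one, square the running value, then multiply by 35 if the bit is 1 (always reducing mod 61):
  bit 1 = 1 (leading): start with 35.
  bit 2 = 0: square 35^2 = 1225 ≡ 5 (mod 61).
  bit 3 = 1: square 5^2 = 25; bit is 1, so multiply 25·35 = 875 ≡ 21 (mod 61).
Final value: 35^5 ≡ 21 (mod 61).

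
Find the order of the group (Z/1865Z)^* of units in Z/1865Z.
|(Z/1865Z)^*| = 1488

(Z/1865Z)^* consists of the classes a with gcd(a, 1865) = 1, so its order is φ(1865). φ is multiplicative, with φ(p^e) = p^e − p^(e−1). Factorise 1865 = 5 · 373. Then
  φ(1865) = (5 − 1) · (373 − 1) = 4 · 372 = 1488.
Thus |(Z/1865Z)^*| = 1488.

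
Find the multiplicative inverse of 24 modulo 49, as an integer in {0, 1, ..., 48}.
24^(−1) ≡ 47 (mod 49)

Apply the extended Euclidean algorithm to (49, 24), tracking rows (r, s, t) with s·49 + t·24 = r. Each division r_prev = q·r_cur + r_new produces the new row as (previous row) − q·(current row):
  row A: (49, 1, 0)   [1·49 + 0·24 = 49]
  row B: (24, 0, 1)   [0·49 + 1·24 = 24]
  49 = 2·24 + 1   → row C = row A − 2·row B = (1, 1, −2)   [check: 1·49 − 2·24 = 1]
  24 = 24·1 + 0   → remainder 0, stop. gcd = 1 (last nonzero row C).
The gcd is 1, so 24 is invertible mod 49. The last nonzero row gives 1·49 − 2·24 = 1, so t = −2. So 24^(−1) ≡ −2 ≡ 47 (mod 49). Verify: 24 · 47 = 1128 ≡ 1 (mod 49). ✓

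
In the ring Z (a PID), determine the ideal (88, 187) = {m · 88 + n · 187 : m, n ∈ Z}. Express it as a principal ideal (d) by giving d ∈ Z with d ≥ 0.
(88, 187) = (11); d = 11

In the PID Z, (a, b) is generated by gcd(a, b). Compute gcd(187, 88) with the extended Euclidean algorithm, tracking rows (r, s, t) with s·187 + t·88 = r:
  row A: (187, 1, 0)   [1·187 + 0·88 = 187]
  row B: (88, 0, 1)   [0·187 + 1·88 = 88]
  187 = 2·88 + 11   → row C = row A − 2·row B = (11, 1, −2)   [check: 1·187 − 2·88 = 11]
  88 = 8·11 + 0   → remainder 0, stop. gcd = 11 (last nonzero row C).
So gcd(88, 187) = 11, with Bézout identity 1·187 − 2·88 = 11. Containment (⊇): the Bézout identity exhibits 11 as an element of (88, 187), giving (11) ⊆ (88, 187). Containment (⊆): since 11 | 88 and 11 | 187 (88 = 11·8, 187 = 11·17), every Z-linear combination of 88 and 187 is divisible by 11, so (88, 187) ⊆ (11). Therefore (88, 187) = (11), d = 11.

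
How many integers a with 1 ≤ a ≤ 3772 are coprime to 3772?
The number of a ∈ {1, ..., 3772} with gcd(a, 3772) = 1 is by definition Euler's totient φ(3772). φ is multiplicative, with φ(p^e) = p^e − p^(e−1). Factorise 3772 = 2^2 · 23 · 41. Then
  φ(3772) = (2^2 − 2^1) · (23 − 1) · (41 − 1) = 2 · 22 · 40 = 1760.
So there are 1760 such integers.

Final answer: 1760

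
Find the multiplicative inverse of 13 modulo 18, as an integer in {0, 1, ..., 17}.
Apply the extended Euclidean algorithm to (18, 13), tracking rows (r, s, t) with s·18 + t·13 = r. Each division r_prev = q·r_cur + r_new produces the new row as (previous row) − q·(current row):
  row A: (18, 1, 0)   [1·18 + 0·13 = 18]
  row B: (13, 0, 1)   [0·18 + 1·13 = 13]
  18 = 1·13 + 5   → row C = row A − 1·row B = (5, 1, −1)   [check: 1·18 − 1·13 = 5]
  13 = 2·5 + 3   → row D = row B − 2·row C = (3, −2, 3)   [check: −2·18 + 3·13 = 3]
  5 = 1·3 + 2   → row E = row C − 1·row D = (2, 3, −4)   [check: 3·18 − 4·13 = 2]
  3 = 1·2 + 1   → row F = row D − 1·row E = (1, −5, 7)   [check: −5·18 + 7·13 = 1]
  2 = 2·1 + 0   → remainder 0, stop. gcd = 1 (last nonzero row F).
The gcd is 1, so 13 is invertible mod 18. The last nonzero row gives −5·18 + 7·13 = 1, so t = 7. So 13^(−1) ≡ 7 (mod 18). Verify: 13 · 7 = 91 ≡ 1 (mod 18). ✓

Final answer: 13^(−1) ≡ 7 (mod 18)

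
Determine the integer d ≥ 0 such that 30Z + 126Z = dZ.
In the PID Z, (a, b) is generated by gcd(a, b). Compute gcd(126, 30) with the extended Euclidean algorithm, tracking rows (r, s, t) with s·126 + t·30 = r:
  row A: (126, 1, 0)   [1·126 + 0·30 = 126]
  row B: (30, 0, 1)   [0·126 + 1·30 = 30]
  126 = 4·30 + 6   → row C = row A − 4·row B = (6, 1, −4)   [check: 1·126 − 4·30 = 6]
  30 = 5·6 + 0   → remainder 0, stop. gcd = 6 (last nonzero row C).
So gcd(30, 126) = 6, with Bézout identity 1·126 − 4·30 = 6. Containment (⊇): the Bézout identity exhibits 6 as an element of (30, 126), giving (6) ⊆ (30, 126). Containment (⊆): since 6 | 30 and 6 | 126 (30 = 6·5, 126 = 6·21), every Z-linear combination of 30 and 126 is divisible by 6, so (30, 126) ⊆ (6). Therefore (30, 126) = (6), d = 6.

Final answer: (30, 126) = (6); d = 6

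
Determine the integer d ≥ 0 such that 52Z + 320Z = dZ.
In the PID Z, (a, b) is generated by gcd(a, b). Compute gcd(320, 52) with the extended Euclidean algorithm, tracking rows (r, s, t) with s·320 + t·52 = r:
  row A: (320, 1, 0)   [1·320 + 0·52 = 320]
  row B: (52, 0, 1)   [0·320 + 1·52 = 52]
  320 = 6·52 + 8   → row C = row A − 6·row B = (8, 1, −6)   [check: 1·320 − 6·52 = 8]
  52 = 6·8 + 4   → row D = row B − 6·row C = (4, −6, 37)   [check: −6·320 + 37·52 = 4]
  8 = 2·4 + 0   → remainder 0, stop. gcd = 4 (last nonzero row D).
So gcd(52, 320) = 4, with Bézout identity −6·320 + 37·52 = 4. Containment (⊇): the Bézout identity exhibits 4 as an element of (52, 320), giving (4) ⊆ (52, 320). Containment (⊆): since 4 | 52 and 4 | 320 (52 = 4·13, 320 = 4·80), every Z-linear combination of 52 and 320 is divisible by 4, so (52, 320) ⊆ (4). Therefore (52, 320) = (4), d = 4.

Final answer: (52, 320) = (4); d = 4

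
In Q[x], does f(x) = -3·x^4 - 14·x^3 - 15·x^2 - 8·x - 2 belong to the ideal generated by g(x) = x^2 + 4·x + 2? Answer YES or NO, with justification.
YES

In Q[x] the ideal (g) consists of all multiples of g, so f ∈ (g) iff g | f, i.e. iff the remainder of f on division by g is 0. Divide f by g (g is monic, so eliminate the leading term of the running remainder at each step):
  leading term -3·x^4: subtract (-3·x^2)·g(x) = -3·x^4 - 12·x^3 - 6·x^2, leaving -2·x^3 - 9·x^2 - 8·x - 2
  leading term -2·x^3: subtract (-2·x)·g(x) = -2·x^3 - 8·x^2 - 4·x, leaving -x^2 - 4·x - 2
  leading term -x^2: subtract (-1)·g(x) = -x^2 - 4·x - 2, leaving 0
The remainder is 0, so f(x) = g(x) · h(x) with h(x) = -3·x^2 - 2·x - 1. Hence g | f, i.e. f ∈ (g).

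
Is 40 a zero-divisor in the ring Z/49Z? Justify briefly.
gcd(40, 49) = 1, so 40 is a unit in Z/49Z (it has a multiplicative inverse). A unit cannot be a zero-divisor: if 40·b ≡ 0 then multiplying both sides by 40^(−1) gives b ≡ 0. So 40 is not a zero-divisor.

Final answer: NO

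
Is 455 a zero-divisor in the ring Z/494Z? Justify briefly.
gcd(455, 494) = 13 > 1, so 455 is not a unit in Z/494Z. In Z/nZ every nonzero non-unit is a zero-divisor: explicitly, take b = 494/gcd = 38 ≠ 0 (mod 494); then 455·38 = 17290 = 35·494, i.e. 455·38 ≡ 0 (mod 494). So 455 is a zero-divisor.

Final answer: YES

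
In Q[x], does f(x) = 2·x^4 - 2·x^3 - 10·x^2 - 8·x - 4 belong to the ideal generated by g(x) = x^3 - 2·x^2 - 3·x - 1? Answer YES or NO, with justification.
In Q[x] the ideal (g) consists of all multiples of g, so f ∈ (g) iff g | f, i.e. iff the remainder of f on division by g is 0. Divide f by g (g is monic, so eliminate the leading term of the running remainder at each step):
  leading term 2·x^4: subtract (2·x)·g(x) = 2·x^4 - 4·x^3 - 6·x^2 - 2·x, leaving 2·x^3 - 4·x^2 - 6·x - 4
  leading term 2·x^3: subtract (2)·g(x) = 2·x^3 - 4·x^2 - 6·x - 2, leaving -2
The remainder r(x) = -2 ≠ 0 (and deg r < deg g), so g ∤ f, i.e. f ∉ (g).

Final answer: NO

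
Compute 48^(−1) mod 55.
48^(−1) ≡ 47 (mod 55)

Apply the extended Euclidean algorithm to (55, 48), tracking rows (r, s, t) with s·55 + t·48 = r. Each division r_prev = q·r_cur + r_new produces the new row as (previous row) − q·(current row):
  row A: (55, 1, 0)   [1·55 + 0·48 = 55]
  row B: (48, 0, 1)   [0·55 + 1·48 = 48]
  55 = 1·48 + 7   → row C = row A − 1·row B = (7, 1, −1)   [check: 1·55 − 1·48 = 7]
  48 = 6·7 + 6   → row D = row B − 6·row C = (6, −6, 7)   [check: −6·55 + 7·48 = 6]
  7 = 1·6 + 1   → row E = row C − 1·row D = (1, 7, −8)   [check: 7·55 − 8·48 = 1]
  6 = 6·1 + 0   → remainder 0, stop. gcd = 1 (last nonzero row E).
The gcd is 1, so 48 is invertible mod 55. The last nonzero row gives 7·55 − 8·48 = 1, so t = −8. So 48^(−1) ≡ −8 ≡ 47 (mod 55). Verify: 48 · 47 = 2256 ≡ 1 (mod 55). ✓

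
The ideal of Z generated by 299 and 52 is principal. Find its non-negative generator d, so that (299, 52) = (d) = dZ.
In the PID Z, (a, b) is generated by gcd(a, b). Compute gcd(299, 52) with the extended Euclidean algorithm, tracking rows (r, s, t) with s·299 + t·52 = r:
  row A: (299, 1, 0)   [1·299 + 0·52 = 299]
  row B: (52, 0, 1)   [0·299 + 1·52 = 52]
  299 = 5·52 + 39   → row C = row A − 5·row B = (39, 1, −5)   [check: 1·299 − 5·52 = 39]
  52 = 1·39 + 13   → row D = row B − 1·row C = (13, −1, 6)   [check: −1·299 + 6·52 = 13]
  39 = 3·13 + 0   → remainder 0, stop. gcd = 13 (last nonzero row D).
So gcd(299, 52) = 13, with Bézout identity −1·299 + 6·52 = 13. Containment (⊇): the Bézout identity exhibits 13 as an element of (299, 52), giving (13) ⊆ (299, 52). Containment (⊆): since 13 | 299 and 13 | 52 (299 = 13·23, 52 = 13·4), every Z-linear combination of 299 and 52 is divisible by 13, so (299, 52) ⊆ (13). Therefore (299, 52) = (13), d = 13.

Final answer: (299, 52) = (13); d = 13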